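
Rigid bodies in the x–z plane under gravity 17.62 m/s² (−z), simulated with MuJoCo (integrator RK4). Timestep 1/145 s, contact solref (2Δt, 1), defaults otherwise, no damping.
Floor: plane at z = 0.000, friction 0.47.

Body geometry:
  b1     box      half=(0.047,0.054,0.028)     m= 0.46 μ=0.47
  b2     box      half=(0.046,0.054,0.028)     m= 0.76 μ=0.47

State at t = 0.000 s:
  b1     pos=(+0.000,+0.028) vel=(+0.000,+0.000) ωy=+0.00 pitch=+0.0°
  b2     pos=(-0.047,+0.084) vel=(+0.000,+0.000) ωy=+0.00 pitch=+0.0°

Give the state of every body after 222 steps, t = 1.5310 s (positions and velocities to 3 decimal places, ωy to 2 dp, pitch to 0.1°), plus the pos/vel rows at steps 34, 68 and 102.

State at t = 1.5310 s:
  b1     pos=(+0.000,+0.028) vel=(+0.000,+0.000) ωy=+0.00 pitch=+0.0°
  b2     pos=(-0.091,+0.046) vel=(+0.000,+0.000) ωy=+0.00 pitch=-90.0°

Key-timestep trajectory:
   step    t(s)  b1.x    b1.z    b1.vx   b1.vz   b2.x    b2.z    b2.vx   b2.vz 
     34  0.2345   +0.000  +0.028  +0.000  +0.000   -0.049  +0.084  -0.041  -0.003
     68  0.4690   +0.000  +0.028  +0.000  +0.000   -0.103  +0.051  -0.209  +0.104
    102  0.7034   +0.000  +0.028  +0.000  +0.000   -0.096  +0.048  +0.315  -0.190


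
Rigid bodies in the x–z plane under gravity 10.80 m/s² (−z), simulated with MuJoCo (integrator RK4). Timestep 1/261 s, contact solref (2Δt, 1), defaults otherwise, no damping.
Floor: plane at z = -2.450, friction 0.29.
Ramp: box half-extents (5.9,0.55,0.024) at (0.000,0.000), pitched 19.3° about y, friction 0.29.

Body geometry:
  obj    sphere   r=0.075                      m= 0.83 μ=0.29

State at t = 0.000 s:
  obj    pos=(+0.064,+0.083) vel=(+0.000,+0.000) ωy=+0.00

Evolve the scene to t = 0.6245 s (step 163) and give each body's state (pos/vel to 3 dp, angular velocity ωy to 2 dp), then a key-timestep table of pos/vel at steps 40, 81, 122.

State at t = 0.6245 s:
  obj    pos=(+0.533,-0.082) vel=(+1.503,-0.526) ωy=+21.23

Key-timestep trajectory:
   step    t(s)  obj.x    obj.z    obj.vx   obj.vz 
     40  0.1533   +0.092  +0.073  +0.369  -0.129
     81  0.3103   +0.180  +0.042  +0.747  -0.262
    122  0.4674   +0.327  -0.010  +1.125  -0.394


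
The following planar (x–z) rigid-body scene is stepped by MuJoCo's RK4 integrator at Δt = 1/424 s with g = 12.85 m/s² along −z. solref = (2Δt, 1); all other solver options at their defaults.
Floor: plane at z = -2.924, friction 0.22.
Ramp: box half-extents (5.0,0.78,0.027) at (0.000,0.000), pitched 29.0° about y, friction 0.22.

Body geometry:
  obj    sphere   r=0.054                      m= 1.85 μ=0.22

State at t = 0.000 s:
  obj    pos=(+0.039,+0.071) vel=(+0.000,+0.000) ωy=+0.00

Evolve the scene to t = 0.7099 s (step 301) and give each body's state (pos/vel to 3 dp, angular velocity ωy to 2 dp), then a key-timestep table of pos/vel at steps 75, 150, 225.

State at t = 0.7099 s:
  obj    pos=(+1.020,-0.473) vel=(+2.763,-1.532) ωy=+58.49

Key-timestep trajectory:
   step    t(s)  obj.x    obj.z    obj.vx   obj.vz 
     75  0.1769   +0.100  +0.037  +0.689  -0.382
    150  0.3538   +0.283  -0.064  +1.377  -0.763
    225  0.5307   +0.587  -0.233  +2.065  -1.145


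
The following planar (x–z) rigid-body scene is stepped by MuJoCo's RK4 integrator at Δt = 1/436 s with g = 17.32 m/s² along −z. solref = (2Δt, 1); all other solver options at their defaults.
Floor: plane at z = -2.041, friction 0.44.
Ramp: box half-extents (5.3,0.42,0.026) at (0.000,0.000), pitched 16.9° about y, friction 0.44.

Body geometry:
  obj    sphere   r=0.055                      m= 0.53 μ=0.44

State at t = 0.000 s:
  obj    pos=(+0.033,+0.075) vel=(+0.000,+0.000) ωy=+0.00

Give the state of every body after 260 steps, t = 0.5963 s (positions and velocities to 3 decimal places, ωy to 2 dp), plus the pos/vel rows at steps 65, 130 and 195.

State at t = 0.5963 s:
  obj    pos=(+0.645,-0.111) vel=(+2.052,-0.623) ωy=+38.99

Key-timestep trajectory:
   step    t(s)  obj.x    obj.z    obj.vx   obj.vz 
     65  0.1491   +0.071  +0.063  +0.513  -0.156
    130  0.2982   +0.186  +0.028  +1.026  -0.312
    195  0.4472   +0.377  -0.030  +1.539  -0.468


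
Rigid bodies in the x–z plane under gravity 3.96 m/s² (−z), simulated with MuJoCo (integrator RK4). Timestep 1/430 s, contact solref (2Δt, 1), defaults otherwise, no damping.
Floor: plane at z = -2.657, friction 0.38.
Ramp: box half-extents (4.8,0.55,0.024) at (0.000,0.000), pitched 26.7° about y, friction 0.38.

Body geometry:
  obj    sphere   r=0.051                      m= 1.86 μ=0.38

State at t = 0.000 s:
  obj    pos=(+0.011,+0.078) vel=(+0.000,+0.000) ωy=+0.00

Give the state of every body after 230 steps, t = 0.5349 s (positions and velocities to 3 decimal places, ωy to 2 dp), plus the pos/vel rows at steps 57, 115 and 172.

State at t = 0.5349 s:
  obj    pos=(+0.174,-0.003) vel=(+0.607,-0.305) ωy=+13.33

Key-timestep trajectory:
   step    t(s)  obj.x    obj.z    obj.vx   obj.vz 
     57  0.1326   +0.021  +0.073  +0.151  -0.076
    115  0.2674   +0.052  +0.058  +0.304  -0.153
    172  0.4000   +0.102  +0.033  +0.454  -0.228


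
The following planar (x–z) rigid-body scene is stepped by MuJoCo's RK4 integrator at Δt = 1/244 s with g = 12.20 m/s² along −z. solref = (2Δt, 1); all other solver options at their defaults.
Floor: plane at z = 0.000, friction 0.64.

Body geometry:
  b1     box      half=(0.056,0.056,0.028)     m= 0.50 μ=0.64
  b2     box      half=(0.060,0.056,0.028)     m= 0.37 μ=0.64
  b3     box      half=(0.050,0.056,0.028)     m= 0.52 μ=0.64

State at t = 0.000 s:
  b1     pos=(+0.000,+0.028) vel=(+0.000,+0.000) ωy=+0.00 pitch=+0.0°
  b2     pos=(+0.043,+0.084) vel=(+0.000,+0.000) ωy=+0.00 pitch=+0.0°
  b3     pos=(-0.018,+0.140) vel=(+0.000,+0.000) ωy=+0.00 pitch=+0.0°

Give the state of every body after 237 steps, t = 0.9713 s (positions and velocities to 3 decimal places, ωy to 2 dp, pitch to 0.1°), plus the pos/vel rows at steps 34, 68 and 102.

State at t = 0.9713 s:
  b1     pos=(+0.000,+0.028) vel=(+0.000,+0.000) ωy=+0.00 pitch=+0.0°
  b2     pos=(+0.043,+0.084) vel=(+0.000,+0.000) ωy=+0.00 pitch=+0.0°
  b3     pos=(-0.132,+0.028) vel=(+0.000,+0.000) ωy=+0.00 pitch=+180.0°

Key-timestep trajectory:
   step    t(s)  b1.x    b1.z    b1.vx   b1.vz   b2.x    b2.z    b2.vx   b2.vz   b3.x    b3.z    b3.vx   b3.vz 
     34  0.1393   +0.000  +0.028  +0.000  +0.000   +0.043  +0.084  +0.000  +0.000   -0.021  +0.140  -0.045  -0.006
     68  0.2787   +0.000  +0.028  +0.000  +0.000   +0.043  +0.084  +0.001  +0.000   -0.037  +0.131  -0.215  -0.225
    102  0.4180   +0.000  +0.028  +0.000  +0.000   +0.043  +0.084  +0.000  +0.000   -0.096  +0.088  -0.541  -0.591


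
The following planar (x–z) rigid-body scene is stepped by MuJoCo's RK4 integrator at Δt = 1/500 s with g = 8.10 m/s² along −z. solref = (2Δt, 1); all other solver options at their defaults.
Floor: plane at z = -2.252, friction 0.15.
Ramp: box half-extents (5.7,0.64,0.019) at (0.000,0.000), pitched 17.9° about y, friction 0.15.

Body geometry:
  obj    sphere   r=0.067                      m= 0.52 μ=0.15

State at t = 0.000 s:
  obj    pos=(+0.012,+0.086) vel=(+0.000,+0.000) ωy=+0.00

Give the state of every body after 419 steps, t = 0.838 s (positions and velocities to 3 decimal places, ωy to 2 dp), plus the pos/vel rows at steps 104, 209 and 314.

State at t = 0.838 s:
  obj    pos=(+0.606,-0.105) vel=(+1.418,-0.458) ωy=+22.24

Key-timestep trajectory:
   step    t(s)  obj.x    obj.z    obj.vx   obj.vz 
    104  0.2080   +0.049  +0.075  +0.352  -0.114
    209  0.4180   +0.160  +0.039  +0.707  -0.228
    314  0.6280   +0.346  -0.021  +1.063  -0.343


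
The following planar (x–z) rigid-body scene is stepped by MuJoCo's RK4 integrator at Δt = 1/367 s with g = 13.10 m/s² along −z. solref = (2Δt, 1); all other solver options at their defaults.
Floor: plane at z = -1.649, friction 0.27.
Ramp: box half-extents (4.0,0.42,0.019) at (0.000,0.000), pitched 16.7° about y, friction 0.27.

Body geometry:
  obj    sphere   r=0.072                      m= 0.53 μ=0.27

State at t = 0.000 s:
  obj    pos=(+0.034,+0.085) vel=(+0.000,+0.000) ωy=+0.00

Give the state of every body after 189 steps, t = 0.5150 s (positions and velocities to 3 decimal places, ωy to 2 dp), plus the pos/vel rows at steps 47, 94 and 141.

State at t = 0.5150 s:
  obj    pos=(+0.376,-0.018) vel=(+1.326,-0.398) ωy=+19.23

Key-timestep trajectory:
   step    t(s)  obj.x    obj.z    obj.vx   obj.vz 
     47  0.1281   +0.055  +0.078  +0.330  -0.099
     94  0.2561   +0.118  +0.059  +0.660  -0.198
    141  0.3842   +0.224  +0.028  +0.990  -0.297


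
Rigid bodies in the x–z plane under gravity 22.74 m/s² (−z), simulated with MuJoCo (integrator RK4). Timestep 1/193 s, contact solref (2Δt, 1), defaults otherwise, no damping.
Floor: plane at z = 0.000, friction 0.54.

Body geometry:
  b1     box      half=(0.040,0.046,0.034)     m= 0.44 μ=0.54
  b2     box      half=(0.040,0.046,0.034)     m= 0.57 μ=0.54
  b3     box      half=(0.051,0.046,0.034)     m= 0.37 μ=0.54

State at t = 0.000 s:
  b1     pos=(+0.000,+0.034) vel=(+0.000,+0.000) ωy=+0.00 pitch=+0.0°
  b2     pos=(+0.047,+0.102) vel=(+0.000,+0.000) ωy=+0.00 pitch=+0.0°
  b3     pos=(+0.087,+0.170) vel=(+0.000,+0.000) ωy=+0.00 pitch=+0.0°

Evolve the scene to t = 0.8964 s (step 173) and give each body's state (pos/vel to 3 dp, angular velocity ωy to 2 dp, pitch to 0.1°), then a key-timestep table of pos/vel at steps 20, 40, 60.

State at t = 0.8964 s:
  b1     pos=(+0.000,+0.034) vel=(+0.000,+0.000) ωy=+0.00 pitch=+0.0°
  b2     pos=(+0.087,+0.040) vel=(+0.000,+0.000) ωy=+0.00 pitch=+90.0°
  b3     pos=(+0.287,+0.034) vel=(+0.000,+0.000) ωy=+0.00 pitch=+180.0°

Key-timestep trajectory:
   step    t(s)  b1.x    b1.z    b1.vx   b1.vz   b2.x    b2.z    b2.vx   b2.vz   b3.x    b3.z    b3.vx   b3.vz 
     20  0.1036   +0.000  +0.034  -0.001  +0.000   +0.062  +0.094  +0.310  -0.249   +0.129  +0.136  +0.756  -0.964
     40  0.2073   +0.000  +0.034  +0.000  +0.000   +0.088  +0.039  -0.032  +0.085   +0.214  +0.057  +0.577  +0.293
     60  0.3109   +0.000  +0.034  +0.000  +0.000   +0.087  +0.040  +0.000  +0.000   +0.276  +0.043  +0.712  -0.660


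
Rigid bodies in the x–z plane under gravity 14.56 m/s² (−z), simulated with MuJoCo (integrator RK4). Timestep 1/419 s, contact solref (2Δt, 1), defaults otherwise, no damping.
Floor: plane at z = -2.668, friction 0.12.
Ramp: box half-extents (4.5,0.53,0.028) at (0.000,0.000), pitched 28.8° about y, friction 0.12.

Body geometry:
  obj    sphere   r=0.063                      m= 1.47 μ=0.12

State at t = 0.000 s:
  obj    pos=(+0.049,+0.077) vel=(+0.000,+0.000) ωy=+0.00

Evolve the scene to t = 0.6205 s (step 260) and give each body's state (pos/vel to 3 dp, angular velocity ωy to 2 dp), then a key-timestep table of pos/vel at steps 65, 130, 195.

State at t = 0.6205 s:
  obj    pos=(+0.974,-0.432) vel=(+2.989,-1.622) ωy=+37.79

Key-timestep trajectory:
   step    t(s)  obj.x    obj.z    obj.vx   obj.vz 
     65  0.1551   +0.107  +0.045  +0.743  -0.416
    130  0.3103   +0.280  -0.050  +1.485  -0.833
    195  0.4654   +0.569  -0.209  +2.232  -1.241


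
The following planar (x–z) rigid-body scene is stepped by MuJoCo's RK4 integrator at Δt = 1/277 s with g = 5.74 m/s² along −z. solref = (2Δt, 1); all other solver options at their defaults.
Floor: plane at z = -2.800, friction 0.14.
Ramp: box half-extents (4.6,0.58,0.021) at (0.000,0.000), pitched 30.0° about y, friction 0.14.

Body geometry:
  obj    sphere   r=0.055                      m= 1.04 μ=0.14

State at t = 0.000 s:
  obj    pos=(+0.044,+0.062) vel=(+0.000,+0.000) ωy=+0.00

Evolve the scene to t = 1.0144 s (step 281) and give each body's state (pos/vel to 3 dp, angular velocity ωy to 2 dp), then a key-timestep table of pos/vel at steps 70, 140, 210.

State at t = 1.0144 s:
  obj    pos=(+1.014,-0.498) vel=(+1.907,-1.115) ωy=+31.94

Key-timestep trajectory:
   step    t(s)  obj.x    obj.z    obj.vx   obj.vz 
     70  0.2527   +0.105  +0.027  +0.480  -0.269
    140  0.5054   +0.285  -0.077  +0.952  -0.553
    210  0.7581   +0.586  -0.251  +1.426  -0.831


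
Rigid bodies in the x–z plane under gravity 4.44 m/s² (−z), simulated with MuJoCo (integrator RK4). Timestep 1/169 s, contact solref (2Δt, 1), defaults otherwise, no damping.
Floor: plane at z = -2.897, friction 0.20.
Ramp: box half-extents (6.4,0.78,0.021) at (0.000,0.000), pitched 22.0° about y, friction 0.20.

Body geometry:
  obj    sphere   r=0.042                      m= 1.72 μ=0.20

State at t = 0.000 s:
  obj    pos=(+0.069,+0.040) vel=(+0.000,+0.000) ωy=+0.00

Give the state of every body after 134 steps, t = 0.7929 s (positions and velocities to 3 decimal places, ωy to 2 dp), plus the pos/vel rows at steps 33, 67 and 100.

State at t = 0.7929 s:
  obj    pos=(+0.415,-0.100) vel=(+0.873,-0.353) ωy=+22.42

Key-timestep trajectory:
   step    t(s)  obj.x    obj.z    obj.vx   obj.vz 
     33  0.1953   +0.090  +0.032  +0.215  -0.087
     67  0.3964   +0.156  +0.005  +0.437  -0.176
    100  0.5917   +0.262  -0.038  +0.652  -0.263


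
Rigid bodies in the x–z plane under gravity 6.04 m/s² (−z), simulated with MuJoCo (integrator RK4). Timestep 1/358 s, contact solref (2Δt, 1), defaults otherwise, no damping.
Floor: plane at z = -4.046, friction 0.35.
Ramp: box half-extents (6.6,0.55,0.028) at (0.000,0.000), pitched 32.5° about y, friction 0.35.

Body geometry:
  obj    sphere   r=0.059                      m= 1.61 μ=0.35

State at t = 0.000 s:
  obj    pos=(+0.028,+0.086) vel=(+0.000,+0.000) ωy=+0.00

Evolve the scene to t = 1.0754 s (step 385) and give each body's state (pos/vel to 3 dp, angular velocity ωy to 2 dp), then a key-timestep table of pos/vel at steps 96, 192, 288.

State at t = 1.0754 s:
  obj    pos=(+1.158,-0.635) vel=(+2.103,-1.339) ωy=+42.25

Key-timestep trajectory:
   step    t(s)  obj.x    obj.z    obj.vx   obj.vz 
     96  0.2682   +0.098  +0.041  +0.524  -0.334
    192  0.5363   +0.309  -0.094  +1.049  -0.668
    288  0.8045   +0.660  -0.318  +1.573  -1.002


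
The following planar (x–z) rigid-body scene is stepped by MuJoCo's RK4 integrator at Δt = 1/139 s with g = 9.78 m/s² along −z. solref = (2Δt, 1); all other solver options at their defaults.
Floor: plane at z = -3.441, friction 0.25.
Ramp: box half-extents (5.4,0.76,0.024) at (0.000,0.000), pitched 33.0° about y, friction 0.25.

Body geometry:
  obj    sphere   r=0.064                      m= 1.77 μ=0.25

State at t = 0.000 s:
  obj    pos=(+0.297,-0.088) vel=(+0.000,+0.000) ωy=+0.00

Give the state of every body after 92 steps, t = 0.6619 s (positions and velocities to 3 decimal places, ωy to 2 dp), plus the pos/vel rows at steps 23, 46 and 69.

State at t = 0.6619 s:
  obj    pos=(+0.996,-0.542) vel=(+2.112,-1.372) ωy=+39.32

Key-timestep trajectory:
   step    t(s)  obj.x    obj.z    obj.vx   obj.vz 
     23  0.1655   +0.341  -0.116  +0.528  -0.343
     46  0.3309   +0.472  -0.202  +1.056  -0.686
     69  0.4964   +0.690  -0.343  +1.584  -1.029


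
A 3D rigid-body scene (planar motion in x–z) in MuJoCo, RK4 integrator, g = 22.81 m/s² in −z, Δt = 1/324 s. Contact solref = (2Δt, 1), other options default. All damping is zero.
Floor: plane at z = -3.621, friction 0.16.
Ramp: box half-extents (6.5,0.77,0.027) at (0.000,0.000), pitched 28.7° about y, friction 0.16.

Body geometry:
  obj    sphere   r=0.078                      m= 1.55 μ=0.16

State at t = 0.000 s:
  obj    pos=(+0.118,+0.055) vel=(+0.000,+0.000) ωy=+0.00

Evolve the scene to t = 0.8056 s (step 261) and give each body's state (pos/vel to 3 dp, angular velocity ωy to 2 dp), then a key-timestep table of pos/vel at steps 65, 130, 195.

State at t = 0.8056 s:
  obj    pos=(+2.345,-1.164) vel=(+5.529,-3.027) ωy=+80.79

Key-timestep trajectory:
   step    t(s)  obj.x    obj.z    obj.vx   obj.vz 
     65  0.2006   +0.256  -0.021  +1.377  -0.754
    130  0.4012   +0.671  -0.247  +2.754  -1.508
    195  0.6019   +1.361  -0.626  +4.131  -2.262


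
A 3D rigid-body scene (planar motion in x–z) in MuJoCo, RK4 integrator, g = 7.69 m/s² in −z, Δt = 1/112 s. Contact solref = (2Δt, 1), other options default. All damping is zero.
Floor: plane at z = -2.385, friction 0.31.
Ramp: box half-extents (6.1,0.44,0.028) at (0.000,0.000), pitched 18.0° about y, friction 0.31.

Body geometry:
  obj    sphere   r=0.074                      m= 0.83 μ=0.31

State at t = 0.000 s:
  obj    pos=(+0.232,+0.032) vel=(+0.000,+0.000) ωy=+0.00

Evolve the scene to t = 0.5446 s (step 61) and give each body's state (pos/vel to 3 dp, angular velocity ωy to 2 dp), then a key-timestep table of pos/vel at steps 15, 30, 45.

State at t = 0.5446 s:
  obj    pos=(+0.471,-0.046) vel=(+0.879,-0.286) ωy=+12.49

Key-timestep trajectory:
   step    t(s)  obj.x    obj.z    obj.vx   obj.vz 
     15  0.1339   +0.246  +0.027  +0.216  -0.070
     30  0.2679   +0.290  +0.013  +0.433  -0.141
     45  0.4018   +0.362  -0.010  +0.649  -0.211


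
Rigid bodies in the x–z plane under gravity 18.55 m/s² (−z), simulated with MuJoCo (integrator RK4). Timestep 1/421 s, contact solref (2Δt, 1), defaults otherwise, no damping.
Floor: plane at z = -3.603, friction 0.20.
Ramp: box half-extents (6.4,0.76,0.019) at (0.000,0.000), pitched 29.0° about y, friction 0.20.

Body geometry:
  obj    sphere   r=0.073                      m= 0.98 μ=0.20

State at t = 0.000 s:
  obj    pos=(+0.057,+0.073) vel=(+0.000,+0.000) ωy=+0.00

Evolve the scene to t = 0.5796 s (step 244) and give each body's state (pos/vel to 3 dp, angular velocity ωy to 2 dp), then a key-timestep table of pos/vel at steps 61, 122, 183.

State at t = 0.5796 s:
  obj    pos=(+1.001,-0.450) vel=(+3.256,-1.805) ωy=+50.99

Key-timestep trajectory:
   step    t(s)  obj.x    obj.z    obj.vx   obj.vz 
     61  0.1449   +0.116  +0.041  +0.814  -0.451
    122  0.2898   +0.293  -0.057  +1.628  -0.903
    183  0.4347   +0.588  -0.221  +2.442  -1.354


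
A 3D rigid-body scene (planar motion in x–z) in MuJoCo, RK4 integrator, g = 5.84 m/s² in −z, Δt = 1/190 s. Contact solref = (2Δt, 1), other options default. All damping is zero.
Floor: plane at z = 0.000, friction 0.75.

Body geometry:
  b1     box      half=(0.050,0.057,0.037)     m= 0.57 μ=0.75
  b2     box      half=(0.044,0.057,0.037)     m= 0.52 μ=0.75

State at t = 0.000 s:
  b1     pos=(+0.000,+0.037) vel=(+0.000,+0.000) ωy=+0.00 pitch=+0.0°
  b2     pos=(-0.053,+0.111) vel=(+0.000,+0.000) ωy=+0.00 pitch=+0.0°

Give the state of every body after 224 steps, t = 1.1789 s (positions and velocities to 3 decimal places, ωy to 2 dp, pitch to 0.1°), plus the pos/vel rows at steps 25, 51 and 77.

State at t = 1.1789 s:
  b1     pos=(+0.000,+0.037) vel=(+0.000,+0.000) ωy=+0.00 pitch=+0.0°
  b2     pos=(-0.097,+0.044) vel=(+0.000,+0.000) ωy=+0.00 pitch=-90.0°

Key-timestep trajectory:
   step    t(s)  b1.x    b1.z    b1.vx   b1.vz   b2.x    b2.z    b2.vx   b2.vz 
     25  0.1316   +0.000  +0.037  +0.000  +0.000   -0.056  +0.111  -0.043  -0.006
     51  0.2684   +0.000  +0.037  +0.000  +0.000   -0.068  +0.107  -0.150  -0.079
     77  0.4053   +0.000  +0.037  +0.000  +0.000   -0.094  +0.065  -0.201  -0.646


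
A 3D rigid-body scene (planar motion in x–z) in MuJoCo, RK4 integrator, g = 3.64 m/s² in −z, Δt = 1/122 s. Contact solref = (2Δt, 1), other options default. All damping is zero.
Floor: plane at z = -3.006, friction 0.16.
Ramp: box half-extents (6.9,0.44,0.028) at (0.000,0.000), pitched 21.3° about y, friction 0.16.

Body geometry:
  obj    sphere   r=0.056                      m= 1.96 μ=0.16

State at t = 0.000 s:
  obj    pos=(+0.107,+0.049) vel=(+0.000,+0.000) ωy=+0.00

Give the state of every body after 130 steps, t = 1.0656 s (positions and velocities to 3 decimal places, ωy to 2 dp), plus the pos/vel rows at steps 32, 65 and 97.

State at t = 1.0656 s:
  obj    pos=(+0.607,-0.146) vel=(+0.938,-0.366) ωy=+17.96

Key-timestep trajectory:
   step    t(s)  obj.x    obj.z    obj.vx   obj.vz 
     32  0.2623   +0.137  +0.037  +0.231  -0.090
     65  0.5328   +0.232  +0.000  +0.469  -0.183
     97  0.7951   +0.385  -0.060  +0.700  -0.273


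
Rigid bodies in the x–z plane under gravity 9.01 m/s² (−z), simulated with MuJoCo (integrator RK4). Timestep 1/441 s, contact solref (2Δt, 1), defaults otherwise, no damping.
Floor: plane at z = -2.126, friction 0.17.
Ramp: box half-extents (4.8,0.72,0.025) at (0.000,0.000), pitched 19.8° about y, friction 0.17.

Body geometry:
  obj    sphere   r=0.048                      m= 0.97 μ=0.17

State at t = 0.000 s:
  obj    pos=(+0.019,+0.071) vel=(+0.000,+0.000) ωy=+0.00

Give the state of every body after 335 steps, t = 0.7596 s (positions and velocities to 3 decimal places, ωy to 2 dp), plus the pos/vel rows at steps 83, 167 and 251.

State at t = 0.7596 s:
  obj    pos=(+0.611,-0.142) vel=(+1.558,-0.561) ωy=+34.50

Key-timestep trajectory:
   step    t(s)  obj.x    obj.z    obj.vx   obj.vz 
     83  0.1882   +0.055  +0.058  +0.386  -0.139
    167  0.3787   +0.166  +0.018  +0.777  -0.280
    251  0.5692   +0.351  -0.049  +1.167  -0.420


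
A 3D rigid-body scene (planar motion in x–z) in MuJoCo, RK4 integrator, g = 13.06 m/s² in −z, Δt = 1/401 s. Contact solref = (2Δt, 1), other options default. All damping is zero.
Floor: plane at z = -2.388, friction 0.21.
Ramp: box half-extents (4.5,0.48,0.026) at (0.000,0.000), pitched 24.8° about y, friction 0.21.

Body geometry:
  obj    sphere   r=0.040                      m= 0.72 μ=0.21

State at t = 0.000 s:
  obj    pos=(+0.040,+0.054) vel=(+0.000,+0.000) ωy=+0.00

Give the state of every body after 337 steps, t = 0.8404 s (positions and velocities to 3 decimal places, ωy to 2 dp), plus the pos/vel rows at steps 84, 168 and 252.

State at t = 0.8404 s:
  obj    pos=(+1.295,-0.525) vel=(+2.985,-1.379) ωy=+82.20

Key-timestep trajectory:
   step    t(s)  obj.x    obj.z    obj.vx   obj.vz 
     84  0.2095   +0.118  +0.018  +0.744  -0.344
    168  0.4190   +0.352  -0.090  +1.488  -0.688
    252  0.6284   +0.742  -0.270  +2.232  -1.031


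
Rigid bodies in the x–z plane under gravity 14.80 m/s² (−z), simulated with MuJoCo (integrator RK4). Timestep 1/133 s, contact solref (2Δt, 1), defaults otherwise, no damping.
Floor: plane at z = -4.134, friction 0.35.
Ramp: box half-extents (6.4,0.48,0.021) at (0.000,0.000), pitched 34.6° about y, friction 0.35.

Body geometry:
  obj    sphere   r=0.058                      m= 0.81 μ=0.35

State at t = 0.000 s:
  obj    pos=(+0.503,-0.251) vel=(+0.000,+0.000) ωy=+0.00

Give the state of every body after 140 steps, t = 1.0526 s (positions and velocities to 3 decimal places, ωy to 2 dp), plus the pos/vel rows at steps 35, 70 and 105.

State at t = 1.0526 s:
  obj    pos=(+3.241,-2.140) vel=(+5.201,-3.588) ωy=+108.92

Key-timestep trajectory:
   step    t(s)  obj.x    obj.z    obj.vx   obj.vz 
     35  0.2632   +0.674  -0.369  +1.301  -0.897
     70  0.5263   +1.188  -0.723  +2.601  -1.794
    105  0.7895   +2.043  -1.313  +3.901  -2.691


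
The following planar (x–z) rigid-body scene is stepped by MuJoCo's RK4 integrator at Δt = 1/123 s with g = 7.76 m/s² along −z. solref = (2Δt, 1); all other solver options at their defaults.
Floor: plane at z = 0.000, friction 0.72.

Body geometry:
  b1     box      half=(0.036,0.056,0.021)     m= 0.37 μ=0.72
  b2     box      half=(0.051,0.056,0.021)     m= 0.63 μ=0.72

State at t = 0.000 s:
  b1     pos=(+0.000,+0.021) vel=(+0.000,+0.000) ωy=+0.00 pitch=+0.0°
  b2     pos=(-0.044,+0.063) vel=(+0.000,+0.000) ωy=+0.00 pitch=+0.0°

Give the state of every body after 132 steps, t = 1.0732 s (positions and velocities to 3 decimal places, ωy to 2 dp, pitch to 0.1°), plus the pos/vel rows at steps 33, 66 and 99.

State at t = 1.0732 s:
  b1     pos=(+0.001,+0.021) vel=(+0.001,+0.000) ωy=+0.00 pitch=+0.0°
  b2     pos=(-0.056,+0.051) vel=(+0.000,+0.000) ωy=+0.02 pitch=-44.7°

Key-timestep trajectory:
   step    t(s)  b1.x    b1.z    b1.vx   b1.vz   b2.x    b2.z    b2.vx   b2.vz 
     33  0.2683   +0.000  +0.021  +0.000  +0.000   -0.063  +0.053  +0.002  +0.003
     66  0.5366   +0.000  +0.021  +0.001  +0.000   -0.056  +0.051  +0.000  +0.000
     99  0.8049   +0.001  +0.021  +0.001  +0.000   -0.056  +0.051  +0.000  +0.000


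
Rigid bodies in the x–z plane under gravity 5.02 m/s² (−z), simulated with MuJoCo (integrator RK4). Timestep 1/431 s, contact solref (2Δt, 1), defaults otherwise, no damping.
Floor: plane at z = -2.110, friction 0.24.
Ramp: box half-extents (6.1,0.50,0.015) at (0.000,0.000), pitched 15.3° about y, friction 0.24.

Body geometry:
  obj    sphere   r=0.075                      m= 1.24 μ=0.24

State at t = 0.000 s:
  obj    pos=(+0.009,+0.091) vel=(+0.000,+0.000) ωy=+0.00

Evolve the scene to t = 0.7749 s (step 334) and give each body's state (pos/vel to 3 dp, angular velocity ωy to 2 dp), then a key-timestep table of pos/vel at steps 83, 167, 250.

State at t = 0.7749 s:
  obj    pos=(+0.283,+0.016) vel=(+0.707,-0.193) ωy=+9.78

Key-timestep trajectory:
   step    t(s)  obj.x    obj.z    obj.vx   obj.vz 
     83  0.1926   +0.026  +0.086  +0.176  -0.048
    167  0.3875   +0.077  +0.072  +0.354  -0.097
    250  0.5800   +0.163  +0.049  +0.529  -0.145


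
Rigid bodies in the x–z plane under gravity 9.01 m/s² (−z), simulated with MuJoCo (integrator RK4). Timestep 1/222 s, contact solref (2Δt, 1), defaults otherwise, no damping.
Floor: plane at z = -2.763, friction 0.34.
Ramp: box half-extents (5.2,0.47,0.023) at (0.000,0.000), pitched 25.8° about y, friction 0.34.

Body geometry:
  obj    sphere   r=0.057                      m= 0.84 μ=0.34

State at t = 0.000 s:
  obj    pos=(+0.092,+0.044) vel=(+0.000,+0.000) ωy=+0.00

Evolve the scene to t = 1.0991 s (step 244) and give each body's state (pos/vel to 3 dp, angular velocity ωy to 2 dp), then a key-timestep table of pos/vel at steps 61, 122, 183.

State at t = 1.0991 s:
  obj    pos=(+1.615,-0.692) vel=(+2.772,-1.340) ωy=+54.00

Key-timestep trajectory:
   step    t(s)  obj.x    obj.z    obj.vx   obj.vz 
     61  0.2748   +0.187  -0.002  +0.693  -0.335
    122  0.5495   +0.473  -0.140  +1.386  -0.670
    183  0.8243   +0.949  -0.370  +2.079  -1.005


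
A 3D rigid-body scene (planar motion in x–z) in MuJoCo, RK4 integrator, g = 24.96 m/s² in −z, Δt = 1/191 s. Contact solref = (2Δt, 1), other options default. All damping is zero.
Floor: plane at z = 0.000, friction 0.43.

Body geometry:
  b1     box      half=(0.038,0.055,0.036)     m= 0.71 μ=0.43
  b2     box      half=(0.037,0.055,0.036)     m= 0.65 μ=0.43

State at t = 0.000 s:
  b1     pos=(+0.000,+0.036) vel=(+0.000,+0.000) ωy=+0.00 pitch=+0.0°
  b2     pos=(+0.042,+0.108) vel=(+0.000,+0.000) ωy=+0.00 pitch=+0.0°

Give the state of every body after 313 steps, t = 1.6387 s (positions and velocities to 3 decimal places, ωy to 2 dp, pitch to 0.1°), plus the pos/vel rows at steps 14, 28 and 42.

State at t = 1.6387 s:
  b1     pos=(+0.000,+0.036) vel=(+0.000,+0.000) ωy=+0.00 pitch=+0.0°
  b2     pos=(+0.088,+0.037) vel=(+0.000,+0.000) ωy=+0.00 pitch=+90.0°

Key-timestep trajectory:
   step    t(s)  b1.x    b1.z    b1.vx   b1.vz   b2.x    b2.z    b2.vx   b2.vz 
     14  0.0733   +0.000  +0.036  +0.000  +0.001   +0.047  +0.107  +0.163  -0.039
     28  0.1466   +0.000  +0.036  -0.001  +0.000   +0.070  +0.089  +0.447  -0.681
     42  0.2199   +0.000  +0.036  +0.000  +0.000   +0.089  +0.034  -0.050  +0.180


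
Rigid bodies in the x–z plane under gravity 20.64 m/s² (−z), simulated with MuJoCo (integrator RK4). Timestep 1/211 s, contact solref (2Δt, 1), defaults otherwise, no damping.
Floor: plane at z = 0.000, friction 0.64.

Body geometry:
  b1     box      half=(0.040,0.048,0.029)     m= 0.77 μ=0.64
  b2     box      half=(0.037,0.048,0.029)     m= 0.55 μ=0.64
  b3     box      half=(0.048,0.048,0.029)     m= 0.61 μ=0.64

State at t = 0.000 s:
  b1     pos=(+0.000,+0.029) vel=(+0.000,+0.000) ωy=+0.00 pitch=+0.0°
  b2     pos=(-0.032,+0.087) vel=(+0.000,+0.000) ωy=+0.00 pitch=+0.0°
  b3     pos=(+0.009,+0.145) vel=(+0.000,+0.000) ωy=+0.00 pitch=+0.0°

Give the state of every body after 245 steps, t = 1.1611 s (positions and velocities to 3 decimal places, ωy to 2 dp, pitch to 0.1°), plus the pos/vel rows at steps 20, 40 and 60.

State at t = 1.1611 s:
  b1     pos=(+0.000,+0.029) vel=(+0.000,+0.000) ωy=+0.00 pitch=+0.0°
  b2     pos=(-0.032,+0.087) vel=(+0.000,+0.000) ωy=+0.00 pitch=-0.1°
  b3     pos=(+0.120,+0.029) vel=(+0.000,+0.000) ωy=+0.00 pitch=+180.0°

Key-timestep trajectory:
   step    t(s)  b1.x    b1.z    b1.vx   b1.vz   b2.x    b2.z    b2.vx   b2.vz   b3.x    b3.z    b3.vx   b3.vz 
     20  0.0948   +0.000  +0.029  +0.000  +0.000   -0.032  +0.087  -0.001  +0.000   +0.016  +0.143  +0.172  -0.067
     40  0.1896   +0.000  +0.029  -0.002  -0.001   -0.032  +0.087  -0.002  +0.000   +0.045  +0.108  +0.635  -0.176
     60  0.2844   +0.000  +0.029  +0.000  +0.000   -0.032  +0.087  +0.000  +0.000   +0.112  +0.035  +0.933  -1.292


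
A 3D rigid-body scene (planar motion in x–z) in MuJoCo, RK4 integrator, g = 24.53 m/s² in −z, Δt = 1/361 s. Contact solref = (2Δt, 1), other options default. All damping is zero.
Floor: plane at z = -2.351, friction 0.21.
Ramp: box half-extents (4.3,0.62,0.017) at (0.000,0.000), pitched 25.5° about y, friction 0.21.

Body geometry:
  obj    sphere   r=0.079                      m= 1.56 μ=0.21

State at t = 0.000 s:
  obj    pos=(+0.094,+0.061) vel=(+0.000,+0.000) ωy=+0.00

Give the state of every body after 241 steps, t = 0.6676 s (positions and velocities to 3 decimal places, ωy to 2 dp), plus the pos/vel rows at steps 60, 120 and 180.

State at t = 0.6676 s:
  obj    pos=(+1.612,-0.662) vel=(+4.545,-2.168) ωy=+63.73

Key-timestep trajectory:
   step    t(s)  obj.x    obj.z    obj.vx   obj.vz 
     60  0.1662   +0.188  +0.017  +1.132  -0.540
    120  0.3324   +0.470  -0.118  +2.263  -1.080
    180  0.4986   +0.941  -0.342  +3.395  -1.619


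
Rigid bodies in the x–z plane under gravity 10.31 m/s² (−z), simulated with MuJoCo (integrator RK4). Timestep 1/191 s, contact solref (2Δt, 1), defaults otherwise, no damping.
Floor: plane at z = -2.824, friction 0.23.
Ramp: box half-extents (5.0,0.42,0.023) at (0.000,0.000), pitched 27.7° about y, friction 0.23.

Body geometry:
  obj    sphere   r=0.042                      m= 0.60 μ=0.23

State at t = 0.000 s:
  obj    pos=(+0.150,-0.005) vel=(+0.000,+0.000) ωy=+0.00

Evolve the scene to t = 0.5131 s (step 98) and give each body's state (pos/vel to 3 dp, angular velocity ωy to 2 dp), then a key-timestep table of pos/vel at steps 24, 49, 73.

State at t = 0.5131 s:
  obj    pos=(+0.549,-0.215) vel=(+1.555,-0.817) ωy=+41.80

Key-timestep trajectory:
   step    t(s)  obj.x    obj.z    obj.vx   obj.vz 
     24  0.1257   +0.174  -0.018  +0.381  -0.200
     49  0.2565   +0.250  -0.058  +0.778  -0.408
     73  0.3822   +0.371  -0.122  +1.159  -0.608


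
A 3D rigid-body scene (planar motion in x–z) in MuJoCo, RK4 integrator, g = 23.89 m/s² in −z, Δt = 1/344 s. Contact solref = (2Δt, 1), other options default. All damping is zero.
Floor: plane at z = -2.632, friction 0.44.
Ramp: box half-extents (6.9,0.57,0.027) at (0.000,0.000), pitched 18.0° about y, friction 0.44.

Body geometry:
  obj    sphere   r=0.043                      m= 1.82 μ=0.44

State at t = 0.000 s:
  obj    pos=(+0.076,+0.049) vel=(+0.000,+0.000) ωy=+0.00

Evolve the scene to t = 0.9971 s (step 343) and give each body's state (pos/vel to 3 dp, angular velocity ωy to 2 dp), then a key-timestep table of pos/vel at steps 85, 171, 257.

State at t = 0.9971 s:
  obj    pos=(+2.569,-0.761) vel=(+5.000,-1.625) ωy=+122.27

Key-timestep trajectory:
   step    t(s)  obj.x    obj.z    obj.vx   obj.vz 
     85  0.2471   +0.229  -0.001  +1.239  -0.403
    171  0.4971   +0.696  -0.152  +2.493  -0.810
    257  0.7471   +1.476  -0.406  +3.747  -1.217


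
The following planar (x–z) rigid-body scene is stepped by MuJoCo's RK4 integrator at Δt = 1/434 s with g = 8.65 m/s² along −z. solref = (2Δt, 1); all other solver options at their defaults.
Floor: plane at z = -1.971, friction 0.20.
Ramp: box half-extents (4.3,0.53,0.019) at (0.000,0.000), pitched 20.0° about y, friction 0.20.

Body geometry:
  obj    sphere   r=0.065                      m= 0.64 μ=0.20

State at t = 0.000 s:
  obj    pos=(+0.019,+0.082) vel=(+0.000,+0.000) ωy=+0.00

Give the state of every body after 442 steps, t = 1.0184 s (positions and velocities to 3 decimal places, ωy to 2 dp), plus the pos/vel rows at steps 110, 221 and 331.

State at t = 1.0184 s:
  obj    pos=(+1.049,-0.292) vel=(+2.022,-0.736) ωy=+33.11

Key-timestep trajectory:
   step    t(s)  obj.x    obj.z    obj.vx   obj.vz 
    110  0.2535   +0.083  +0.059  +0.503  -0.183
    221  0.5092   +0.277  -0.011  +1.011  -0.368
    331  0.7627   +0.597  -0.128  +1.515  -0.551


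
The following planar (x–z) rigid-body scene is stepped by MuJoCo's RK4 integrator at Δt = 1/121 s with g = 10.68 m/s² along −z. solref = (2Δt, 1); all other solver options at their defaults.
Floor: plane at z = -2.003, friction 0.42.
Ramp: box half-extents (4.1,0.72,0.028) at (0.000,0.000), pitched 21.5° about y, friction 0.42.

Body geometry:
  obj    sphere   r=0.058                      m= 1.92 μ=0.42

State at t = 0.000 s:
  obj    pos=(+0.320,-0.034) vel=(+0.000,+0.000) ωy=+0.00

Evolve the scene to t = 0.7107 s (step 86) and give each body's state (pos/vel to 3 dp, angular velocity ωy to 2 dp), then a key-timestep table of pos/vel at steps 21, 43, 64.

State at t = 0.7107 s:
  obj    pos=(+0.977,-0.293) vel=(+1.849,-0.728) ωy=+34.25

Key-timestep trajectory:
   step    t(s)  obj.x    obj.z    obj.vx   obj.vz 
     21  0.1736   +0.359  -0.049  +0.452  -0.178
     43  0.3554   +0.484  -0.098  +0.925  -0.364
     64  0.5289   +0.684  -0.177  +1.376  -0.542


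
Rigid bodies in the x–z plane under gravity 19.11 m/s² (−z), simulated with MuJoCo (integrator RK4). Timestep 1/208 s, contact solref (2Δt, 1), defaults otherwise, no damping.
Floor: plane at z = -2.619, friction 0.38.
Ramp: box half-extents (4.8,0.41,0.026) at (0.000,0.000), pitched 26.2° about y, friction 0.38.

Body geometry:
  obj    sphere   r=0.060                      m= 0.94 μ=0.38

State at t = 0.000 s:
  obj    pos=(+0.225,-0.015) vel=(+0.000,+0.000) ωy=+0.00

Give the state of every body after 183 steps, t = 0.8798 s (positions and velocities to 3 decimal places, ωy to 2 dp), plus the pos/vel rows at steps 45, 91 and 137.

State at t = 0.8798 s:
  obj    pos=(+2.318,-1.045) vel=(+4.757,-2.341) ωy=+88.36

Key-timestep trajectory:
   step    t(s)  obj.x    obj.z    obj.vx   obj.vz 
     45  0.2163   +0.352  -0.077  +1.170  -0.576
     91  0.4375   +0.743  -0.270  +2.366  -1.164
    137  0.6587   +1.398  -0.592  +3.562  -1.753


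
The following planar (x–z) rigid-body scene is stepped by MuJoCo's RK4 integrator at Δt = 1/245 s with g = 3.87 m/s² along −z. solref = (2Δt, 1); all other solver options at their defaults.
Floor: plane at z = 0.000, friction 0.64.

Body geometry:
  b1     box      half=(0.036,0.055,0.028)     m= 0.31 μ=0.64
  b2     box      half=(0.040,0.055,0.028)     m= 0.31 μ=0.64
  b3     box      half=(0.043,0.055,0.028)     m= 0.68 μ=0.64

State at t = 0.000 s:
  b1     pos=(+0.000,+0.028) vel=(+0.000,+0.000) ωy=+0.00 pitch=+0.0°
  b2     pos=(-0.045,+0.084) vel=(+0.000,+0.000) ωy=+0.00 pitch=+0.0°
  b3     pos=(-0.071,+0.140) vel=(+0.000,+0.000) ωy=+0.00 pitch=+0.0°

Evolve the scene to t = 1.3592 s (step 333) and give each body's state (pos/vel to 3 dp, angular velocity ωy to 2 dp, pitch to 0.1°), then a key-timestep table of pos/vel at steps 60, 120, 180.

State at t = 1.3592 s:
  b1     pos=(+0.000,+0.028) vel=(+0.000,+0.000) ωy=+0.00 pitch=+0.0°
  b2     pos=(-0.081,+0.040) vel=(+0.000,+0.000) ωy=+0.00 pitch=-90.0°
  b3     pos=(-0.235,+0.028) vel=(+0.000,+0.000) ωy=+0.00 pitch=+180.0°

Key-timestep trajectory:
   step    t(s)  b1.x    b1.z    b1.vx   b1.vz   b2.x    b2.z    b2.vx   b2.vz   b3.x    b3.z    b3.vx   b3.vz 
     60  0.2449   +0.000  +0.028  +0.000  +0.000   -0.058  +0.075  -0.104  -0.117   -0.109  +0.109  -0.284  -0.377
    120  0.4898   +0.000  +0.028  +0.000  +0.000   -0.092  +0.046  -0.062  +0.020   -0.179  +0.050  -0.178  +0.044
    180  0.7347   +0.000  +0.028  +0.000  +0.000   -0.080  +0.040  +0.058  +0.060   -0.224  +0.040  -0.239  -0.186


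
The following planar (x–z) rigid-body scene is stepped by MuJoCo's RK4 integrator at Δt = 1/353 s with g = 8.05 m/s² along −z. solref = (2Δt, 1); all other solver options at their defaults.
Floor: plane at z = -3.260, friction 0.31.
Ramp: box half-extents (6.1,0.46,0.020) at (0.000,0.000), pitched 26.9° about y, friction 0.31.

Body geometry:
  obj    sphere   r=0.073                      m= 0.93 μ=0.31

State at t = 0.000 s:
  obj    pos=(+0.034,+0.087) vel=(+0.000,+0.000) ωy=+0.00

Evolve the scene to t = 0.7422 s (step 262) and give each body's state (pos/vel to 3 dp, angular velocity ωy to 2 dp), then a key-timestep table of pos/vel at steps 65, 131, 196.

State at t = 0.7422 s:
  obj    pos=(+0.673,-0.237) vel=(+1.722,-0.874) ωy=+26.45

Key-timestep trajectory:
   step    t(s)  obj.x    obj.z    obj.vx   obj.vz 
     65  0.1841   +0.073  +0.067  +0.427  -0.217
    131  0.3711   +0.194  +0.006  +0.861  -0.437
    196  0.5552   +0.392  -0.094  +1.288  -0.654


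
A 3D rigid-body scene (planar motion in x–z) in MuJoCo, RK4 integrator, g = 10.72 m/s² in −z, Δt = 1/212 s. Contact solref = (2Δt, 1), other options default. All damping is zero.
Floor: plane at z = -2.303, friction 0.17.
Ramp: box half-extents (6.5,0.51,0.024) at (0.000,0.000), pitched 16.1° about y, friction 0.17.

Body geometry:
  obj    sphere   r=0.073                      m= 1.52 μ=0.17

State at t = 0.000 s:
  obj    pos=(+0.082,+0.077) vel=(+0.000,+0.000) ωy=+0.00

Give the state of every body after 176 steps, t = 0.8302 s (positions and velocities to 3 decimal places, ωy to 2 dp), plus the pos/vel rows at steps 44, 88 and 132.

State at t = 0.8302 s:
  obj    pos=(+0.785,-0.126) vel=(+1.694,-0.489) ωy=+24.14

Key-timestep trajectory:
   step    t(s)  obj.x    obj.z    obj.vx   obj.vz 
     44  0.2075   +0.126  +0.065  +0.424  -0.122
     88  0.4151   +0.258  +0.027  +0.847  -0.244
    132  0.6226   +0.478  -0.037  +1.270  -0.367


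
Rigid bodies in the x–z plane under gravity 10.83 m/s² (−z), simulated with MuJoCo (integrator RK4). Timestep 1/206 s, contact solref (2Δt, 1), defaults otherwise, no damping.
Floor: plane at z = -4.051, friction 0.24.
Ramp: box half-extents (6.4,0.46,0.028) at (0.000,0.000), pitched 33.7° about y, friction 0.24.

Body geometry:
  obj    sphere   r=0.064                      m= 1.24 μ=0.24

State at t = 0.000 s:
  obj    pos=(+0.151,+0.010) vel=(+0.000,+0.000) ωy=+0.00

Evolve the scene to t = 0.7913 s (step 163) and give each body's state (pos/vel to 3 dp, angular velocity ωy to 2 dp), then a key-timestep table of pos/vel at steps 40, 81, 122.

State at t = 0.7913 s:
  obj    pos=(+1.269,-0.736) vel=(+2.826,-1.885) ωy=+53.05

Key-timestep trajectory:
   step    t(s)  obj.x    obj.z    obj.vx   obj.vz 
     40  0.1942   +0.218  -0.035  +0.694  -0.463
     81  0.3932   +0.427  -0.174  +1.404  -0.937
    122  0.5922   +0.777  -0.408  +2.115  -1.411


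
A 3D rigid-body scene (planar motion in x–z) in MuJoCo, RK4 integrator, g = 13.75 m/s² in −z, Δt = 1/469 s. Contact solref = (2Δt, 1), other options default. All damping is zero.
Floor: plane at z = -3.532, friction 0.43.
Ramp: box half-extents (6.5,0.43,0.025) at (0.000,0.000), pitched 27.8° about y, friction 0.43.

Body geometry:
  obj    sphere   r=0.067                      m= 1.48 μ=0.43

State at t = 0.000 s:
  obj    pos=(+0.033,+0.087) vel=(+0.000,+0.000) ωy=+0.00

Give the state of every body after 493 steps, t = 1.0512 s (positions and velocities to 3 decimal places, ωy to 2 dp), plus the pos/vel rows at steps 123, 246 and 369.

State at t = 1.0512 s:
  obj    pos=(+2.272,-1.094) vel=(+4.259,-2.246) ωy=+71.86

Key-timestep trajectory:
   step    t(s)  obj.x    obj.z    obj.vx   obj.vz 
    123  0.2623   +0.172  +0.013  +1.063  -0.560
    246  0.5245   +0.590  -0.207  +2.125  -1.121
    369  0.7868   +1.287  -0.575  +3.188  -1.681
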